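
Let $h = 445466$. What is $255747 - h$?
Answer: $-189719$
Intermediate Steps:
$255747 - h = 255747 - 445466 = -189719$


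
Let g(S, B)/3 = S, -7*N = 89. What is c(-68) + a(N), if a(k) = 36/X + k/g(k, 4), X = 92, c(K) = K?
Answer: -4642/69 ≈ -67.275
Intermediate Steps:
N = -89/7 (N = -⅐*89 = -89/7 ≈ -12.714)
g(S, B) = 3*S
a(k) = 50/69 (a(k) = 36/92 + k/((3*k)) = 36*(1/92) + k*(1/(3*k)) = 9/23 + ⅓ = 50/69)
c(-68) + a(N) = -68 + 50/69 = -4642/69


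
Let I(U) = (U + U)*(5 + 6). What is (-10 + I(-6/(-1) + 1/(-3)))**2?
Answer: 118336/9 ≈ 13148.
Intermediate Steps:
I(U) = 22*U (I(U) = (2*U)*11 = 22*U)
(-10 + I(-6/(-1) + 1/(-3)))**2 = (-10 + 22*(-6/(-1) + 1/(-3)))**2 = (-10 + 22*(-6*(-1) + 1*(-1/3)))**2 = (-10 + 22*(6 - 1/3))**2 = (-10 + 22*(17/3))**2 = (-10 + 374/3)**2 = (344/3)**2 = 118336/9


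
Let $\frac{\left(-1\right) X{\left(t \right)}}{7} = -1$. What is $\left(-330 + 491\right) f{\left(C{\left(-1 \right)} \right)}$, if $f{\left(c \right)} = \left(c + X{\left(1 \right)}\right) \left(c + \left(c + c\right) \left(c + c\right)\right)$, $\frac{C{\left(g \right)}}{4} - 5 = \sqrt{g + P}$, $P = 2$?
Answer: $11619048$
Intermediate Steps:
$X{\left(t \right)} = 7$ ($X{\left(t \right)} = \left(-7\right) \left(-1\right) = 7$)
$C{\left(g \right)} = 20 + 4 \sqrt{2 + g}$ ($C{\left(g \right)} = 20 + 4 \sqrt{g + 2} = 20 + 4 \sqrt{2 + g}$)
$f{\left(c \right)} = \left(7 + c\right) \left(c + 4 c^{2}\right)$ ($f{\left(c \right)} = \left(c + 7\right) \left(c + \left(c + c\right) \left(c + c\right)\right) = \left(7 + c\right) \left(c + 2 c 2 c\right) = \left(7 + c\right) \left(c + 4 c^{2}\right)$)
$\left(-330 + 491\right) f{\left(C{\left(-1 \right)} \right)} = \left(-330 + 491\right) \left(20 + 4 \sqrt{2 - 1}\right) \left(7 + 4 \left(20 + 4 \sqrt{2 - 1}\right)^{2} + 29 \left(20 + 4 \sqrt{2 - 1}\right)\right) = 161 \left(20 + 4 \sqrt{1}\right) \left(7 + 4 \left(20 + 4 \sqrt{1}\right)^{2} + 29 \left(20 + 4 \sqrt{1}\right)\right) = 161 \left(20 + 4 \cdot 1\right) \left(7 + 4 \left(20 + 4 \cdot 1\right)^{2} + 29 \left(20 + 4 \cdot 1\right)\right) = 161 \left(20 + 4\right) \left(7 + 4 \left(20 + 4\right)^{2} + 29 \left(20 + 4\right)\right) = 161 \cdot 24 \left(7 + 4 \cdot 24^{2} + 29 \cdot 24\right) = 161 \cdot 24 \left(7 + 4 \cdot 576 + 696\right) = 161 \cdot 24 \left(7 + 2304 + 696\right) = 161 \cdot 24 \cdot 3007 = 161 \cdot 72168 = 11619048$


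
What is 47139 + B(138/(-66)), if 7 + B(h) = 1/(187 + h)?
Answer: 95866499/2034 ≈ 47132.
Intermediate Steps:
B(h) = -7 + 1/(187 + h)
47139 + B(138/(-66)) = 47139 + (-1308 - 966/(-66))/(187 + 138/(-66)) = 47139 + (-1308 - 966*(-1)/66)/(187 + 138*(-1/66)) = 47139 + (-1308 - 7*(-23/11))/(187 - 23/11) = 47139 + (-1308 + 161/11)/(2034/11) = 47139 + (11/2034)*(-14227/11) = 47139 - 14227/2034 = 95866499/2034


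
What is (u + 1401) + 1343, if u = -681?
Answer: 2063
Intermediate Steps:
(u + 1401) + 1343 = (-681 + 1401) + 1343 = 720 + 1343 = 2063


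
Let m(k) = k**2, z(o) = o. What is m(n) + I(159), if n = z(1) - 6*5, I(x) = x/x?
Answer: 842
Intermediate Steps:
I(x) = 1
n = -29 (n = 1 - 6*5 = 1 - 30 = -29)
m(n) + I(159) = (-29)**2 + 1 = 841 + 1 = 842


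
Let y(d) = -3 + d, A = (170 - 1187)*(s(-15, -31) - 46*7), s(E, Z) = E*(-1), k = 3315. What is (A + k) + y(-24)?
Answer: 315507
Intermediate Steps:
s(E, Z) = -E
A = 312219 (A = (170 - 1187)*(-1*(-15) - 46*7) = -1017*(15 - 322) = -1017*(-307) = 312219)
(A + k) + y(-24) = (312219 + 3315) + (-3 - 24) = 315534 - 27 = 315507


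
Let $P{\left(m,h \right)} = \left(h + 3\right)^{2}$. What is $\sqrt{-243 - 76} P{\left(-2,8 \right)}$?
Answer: $121 i \sqrt{319} \approx 2161.1 i$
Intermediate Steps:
$P{\left(m,h \right)} = \left(3 + h\right)^{2}$
$\sqrt{-243 - 76} P{\left(-2,8 \right)} = \sqrt{-243 - 76} \left(3 + 8\right)^{2} = \sqrt{-319} \cdot 11^{2} = i \sqrt{319} \cdot 121 = 121 i \sqrt{319}$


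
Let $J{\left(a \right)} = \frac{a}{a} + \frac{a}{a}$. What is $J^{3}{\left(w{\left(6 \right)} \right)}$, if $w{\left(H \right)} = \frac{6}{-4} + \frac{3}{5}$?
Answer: $8$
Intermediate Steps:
$w{\left(H \right)} = - \frac{9}{10}$ ($w{\left(H \right)} = 6 \left(- \frac{1}{4}\right) + 3 \cdot \frac{1}{5} = - \frac{3}{2} + \frac{3}{5} = - \frac{9}{10}$)
$J{\left(a \right)} = 2$ ($J{\left(a \right)} = 1 + 1 = 2$)
$J^{3}{\left(w{\left(6 \right)} \right)} = 2^{3} = 8$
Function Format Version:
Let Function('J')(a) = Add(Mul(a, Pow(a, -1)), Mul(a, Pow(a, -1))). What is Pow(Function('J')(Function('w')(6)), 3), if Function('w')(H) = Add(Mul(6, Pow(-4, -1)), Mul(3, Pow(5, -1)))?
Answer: 8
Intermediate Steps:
Function('w')(H) = Rational(-9, 10) (Function('w')(H) = Add(Mul(6, Rational(-1, 4)), Mul(3, Rational(1, 5))) = Add(Rational(-3, 2), Rational(3, 5)) = Rational(-9, 10))
Function('J')(a) = 2 (Function('J')(a) = Add(1, 1) = 2)
Pow(Function('J')(Function('w')(6)), 3) = Pow(2, 3) = 8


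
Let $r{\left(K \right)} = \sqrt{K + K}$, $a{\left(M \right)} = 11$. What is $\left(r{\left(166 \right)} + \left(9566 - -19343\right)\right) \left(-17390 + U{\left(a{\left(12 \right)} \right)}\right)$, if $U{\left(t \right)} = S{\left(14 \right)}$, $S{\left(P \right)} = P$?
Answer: $-502322784 - 34752 \sqrt{83} \approx -5.0264 \cdot 10^{8}$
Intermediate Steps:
$U{\left(t \right)} = 14$
$r{\left(K \right)} = \sqrt{2} \sqrt{K}$ ($r{\left(K \right)} = \sqrt{2 K} = \sqrt{2} \sqrt{K}$)
$\left(r{\left(166 \right)} + \left(9566 - -19343\right)\right) \left(-17390 + U{\left(a{\left(12 \right)} \right)}\right) = \left(\sqrt{2} \sqrt{166} + \left(9566 - -19343\right)\right) \left(-17390 + 14\right) = \left(2 \sqrt{83} + \left(9566 + 19343\right)\right) \left(-17376\right) = \left(2 \sqrt{83} + 28909\right) \left(-17376\right) = \left(28909 + 2 \sqrt{83}\right) \left(-17376\right) = -502322784 - 34752 \sqrt{83}$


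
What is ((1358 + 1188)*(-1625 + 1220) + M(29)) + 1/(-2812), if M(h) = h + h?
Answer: -2899374465/2812 ≈ -1.0311e+6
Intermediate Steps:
M(h) = 2*h
((1358 + 1188)*(-1625 + 1220) + M(29)) + 1/(-2812) = ((1358 + 1188)*(-1625 + 1220) + 2*29) + 1/(-2812) = (2546*(-405) + 58) - 1/2812 = (-1031130 + 58) - 1/2812 = -1031072 - 1/2812 = -2899374465/2812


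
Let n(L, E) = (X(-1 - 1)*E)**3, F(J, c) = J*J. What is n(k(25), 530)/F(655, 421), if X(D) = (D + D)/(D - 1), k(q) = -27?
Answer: 381125120/463347 ≈ 822.55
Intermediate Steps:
F(J, c) = J**2
X(D) = 2*D/(-1 + D) (X(D) = (2*D)/(-1 + D) = 2*D/(-1 + D))
n(L, E) = 64*E**3/27 (n(L, E) = ((2*(-1 - 1)/(-1 + (-1 - 1)))*E)**3 = ((2*(-2)/(-1 - 2))*E)**3 = ((2*(-2)/(-3))*E)**3 = ((2*(-2)*(-1/3))*E)**3 = (4*E/3)**3 = 64*E**3/27)
n(k(25), 530)/F(655, 421) = ((64/27)*530**3)/(655**2) = ((64/27)*148877000)/429025 = (9528128000/27)*(1/429025) = 381125120/463347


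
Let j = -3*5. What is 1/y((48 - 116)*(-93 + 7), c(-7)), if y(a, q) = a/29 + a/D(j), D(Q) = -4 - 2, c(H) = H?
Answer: -87/67252 ≈ -0.0012936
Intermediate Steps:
j = -15
D(Q) = -6
y(a, q) = -23*a/174 (y(a, q) = a/29 + a/(-6) = a*(1/29) + a*(-1/6) = a/29 - a/6 = -23*a/174)
1/y((48 - 116)*(-93 + 7), c(-7)) = 1/(-23*(48 - 116)*(-93 + 7)/174) = 1/(-(-782)*(-86)/87) = 1/(-23/174*5848) = 1/(-67252/87) = -87/67252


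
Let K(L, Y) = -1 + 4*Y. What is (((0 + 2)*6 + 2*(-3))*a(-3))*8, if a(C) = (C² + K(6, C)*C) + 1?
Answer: 2352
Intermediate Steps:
a(C) = 1 + C² + C*(-1 + 4*C) (a(C) = (C² + (-1 + 4*C)*C) + 1 = (C² + C*(-1 + 4*C)) + 1 = 1 + C² + C*(-1 + 4*C))
(((0 + 2)*6 + 2*(-3))*a(-3))*8 = (((0 + 2)*6 + 2*(-3))*(1 - 1*(-3) + 5*(-3)²))*8 = ((2*6 - 6)*(1 + 3 + 5*9))*8 = ((12 - 6)*(1 + 3 + 45))*8 = (6*49)*8 = 294*8 = 2352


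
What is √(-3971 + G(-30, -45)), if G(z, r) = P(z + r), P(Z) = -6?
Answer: I*√3977 ≈ 63.063*I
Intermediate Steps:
G(z, r) = -6
√(-3971 + G(-30, -45)) = √(-3971 - 6) = √(-3977) = I*√3977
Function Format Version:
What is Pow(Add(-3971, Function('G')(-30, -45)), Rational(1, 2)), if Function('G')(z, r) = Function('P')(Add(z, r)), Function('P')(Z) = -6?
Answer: Mul(I, Pow(3977, Rational(1, 2))) ≈ Mul(63.063, I)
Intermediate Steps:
Function('G')(z, r) = -6
Pow(Add(-3971, Function('G')(-30, -45)), Rational(1, 2)) = Pow(Add(-3971, -6), Rational(1, 2)) = Pow(-3977, Rational(1, 2)) = Mul(I, Pow(3977, Rational(1, 2)))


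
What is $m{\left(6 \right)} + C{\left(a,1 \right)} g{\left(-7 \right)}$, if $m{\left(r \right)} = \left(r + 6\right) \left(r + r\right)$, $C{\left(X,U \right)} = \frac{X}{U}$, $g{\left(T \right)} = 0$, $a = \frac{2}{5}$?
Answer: $144$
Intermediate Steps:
$a = \frac{2}{5}$ ($a = 2 \cdot \frac{1}{5} = \frac{2}{5} \approx 0.4$)
$m{\left(r \right)} = 2 r \left(6 + r\right)$ ($m{\left(r \right)} = \left(6 + r\right) 2 r = 2 r \left(6 + r\right)$)
$m{\left(6 \right)} + C{\left(a,1 \right)} g{\left(-7 \right)} = 2 \cdot 6 \left(6 + 6\right) + \frac{2}{5 \cdot 1} \cdot 0 = 2 \cdot 6 \cdot 12 + \frac{2}{5} \cdot 1 \cdot 0 = 144 + \frac{2}{5} \cdot 0 = 144 + 0 = 144$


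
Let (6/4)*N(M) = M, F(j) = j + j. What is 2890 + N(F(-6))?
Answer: 2882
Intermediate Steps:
F(j) = 2*j
N(M) = 2*M/3
2890 + N(F(-6)) = 2890 + 2*(2*(-6))/3 = 2890 + (⅔)*(-12) = 2890 - 8 = 2882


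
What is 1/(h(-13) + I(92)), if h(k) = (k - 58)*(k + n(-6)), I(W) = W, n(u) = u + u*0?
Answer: 1/1441 ≈ 0.00069396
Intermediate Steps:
n(u) = u (n(u) = u + 0 = u)
h(k) = (-58 + k)*(-6 + k) (h(k) = (k - 58)*(k - 6) = (-58 + k)*(-6 + k))
1/(h(-13) + I(92)) = 1/((348 + (-13)² - 64*(-13)) + 92) = 1/((348 + 169 + 832) + 92) = 1/(1349 + 92) = 1/1441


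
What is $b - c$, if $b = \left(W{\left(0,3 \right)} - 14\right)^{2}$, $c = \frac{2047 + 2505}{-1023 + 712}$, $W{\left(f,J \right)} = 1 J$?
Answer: $\frac{42183}{311} \approx 135.64$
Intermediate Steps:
$W{\left(f,J \right)} = J$
$c = - \frac{4552}{311}$ ($c = \frac{4552}{-311} = 4552 \left(- \frac{1}{311}\right) = - \frac{4552}{311} \approx -14.637$)
$b = 121$ ($b = \left(3 - 14\right)^{2} = \left(-11\right)^{2} = 121$)
$b - c = 121 - - \frac{4552}{311} = 121 + \frac{4552}{311} = \frac{42183}{311}$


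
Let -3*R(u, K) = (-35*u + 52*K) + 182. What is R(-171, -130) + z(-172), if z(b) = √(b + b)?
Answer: 593/3 + 2*I*√86 ≈ 197.67 + 18.547*I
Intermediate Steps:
R(u, K) = -182/3 - 52*K/3 + 35*u/3 (R(u, K) = -((-35*u + 52*K) + 182)/3 = -(182 - 35*u + 52*K)/3 = -182/3 - 52*K/3 + 35*u/3)
z(b) = √2*√b (z(b) = √(2*b) = √2*√b)
R(-171, -130) + z(-172) = (-182/3 - 52/3*(-130) + (35/3)*(-171)) + √2*√(-172) = (-182/3 + 6760/3 - 1995) + √2*(2*I*√43) = 593/3 + 2*I*√86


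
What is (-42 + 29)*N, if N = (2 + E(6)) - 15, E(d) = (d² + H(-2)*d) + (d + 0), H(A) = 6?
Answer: -845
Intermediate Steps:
E(d) = d² + 7*d (E(d) = (d² + 6*d) + (d + 0) = (d² + 6*d) + d = d² + 7*d)
N = 65 (N = (2 + 6*(7 + 6)) - 15 = (2 + 6*13) - 15 = (2 + 78) - 15 = 80 - 15 = 65)
(-42 + 29)*N = (-42 + 29)*65 = -13*65 = -845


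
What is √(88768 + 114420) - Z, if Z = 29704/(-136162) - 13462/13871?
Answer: 86347578/72642427 + 2*√50797 ≈ 451.95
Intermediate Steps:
Z = -86347578/72642427 (Z = 29704*(-1/136162) - 13462*1/13871 = -14852/68081 - 13462/13871 = -86347578/72642427 ≈ -1.1887)
√(88768 + 114420) - Z = √(88768 + 114420) - 1*(-86347578/72642427) = √203188 + 86347578/72642427 = 2*√50797 + 86347578/72642427 = 86347578/72642427 + 2*√50797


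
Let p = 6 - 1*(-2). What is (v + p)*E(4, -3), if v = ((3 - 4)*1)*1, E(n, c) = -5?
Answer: -35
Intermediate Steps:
v = -1 (v = -1*1*1 = -1*1 = -1)
p = 8 (p = 6 + 2 = 8)
(v + p)*E(4, -3) = (-1 + 8)*(-5) = 7*(-5) = -35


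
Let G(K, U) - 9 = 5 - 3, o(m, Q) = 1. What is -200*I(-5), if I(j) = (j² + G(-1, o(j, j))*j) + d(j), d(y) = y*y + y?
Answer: 2000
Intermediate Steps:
d(y) = y + y² (d(y) = y² + y = y + y²)
G(K, U) = 11 (G(K, U) = 9 + (5 - 3) = 9 + 2 = 11)
I(j) = j² + 11*j + j*(1 + j) (I(j) = (j² + 11*j) + j*(1 + j) = j² + 11*j + j*(1 + j))
-200*I(-5) = -400*(-5)*(6 - 5) = -400*(-5) = -200*(-10) = 2000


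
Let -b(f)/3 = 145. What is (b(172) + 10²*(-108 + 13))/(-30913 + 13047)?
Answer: 9935/17866 ≈ 0.55608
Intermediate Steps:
b(f) = -435 (b(f) = -3*145 = -435)
(b(172) + 10²*(-108 + 13))/(-30913 + 13047) = (-435 + 10²*(-108 + 13))/(-30913 + 13047) = (-435 + 100*(-95))/(-17866) = (-435 - 9500)*(-1/17866) = -9935*(-1/17866) = 9935/17866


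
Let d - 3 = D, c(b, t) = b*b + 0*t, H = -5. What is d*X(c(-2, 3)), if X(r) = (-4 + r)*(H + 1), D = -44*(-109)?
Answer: 0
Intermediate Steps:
c(b, t) = b**2 (c(b, t) = b**2 + 0 = b**2)
D = 4796
X(r) = 16 - 4*r (X(r) = (-4 + r)*(-5 + 1) = (-4 + r)*(-4) = 16 - 4*r)
d = 4799 (d = 3 + 4796 = 4799)
d*X(c(-2, 3)) = 4799*(16 - 4*(-2)**2) = 4799*(16 - 4*4) = 4799*(16 - 16) = 4799*0 = 0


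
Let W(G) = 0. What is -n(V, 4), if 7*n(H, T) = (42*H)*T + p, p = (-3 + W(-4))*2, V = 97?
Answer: -16290/7 ≈ -2327.1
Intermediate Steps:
p = -6 (p = (-3 + 0)*2 = -3*2 = -6)
n(H, T) = -6/7 + 6*H*T (n(H, T) = ((42*H)*T - 6)/7 = (42*H*T - 6)/7 = (-6 + 42*H*T)/7 = -6/7 + 6*H*T)
-n(V, 4) = -(-6/7 + 6*97*4) = -(-6/7 + 2328) = -1*16290/7 = -16290/7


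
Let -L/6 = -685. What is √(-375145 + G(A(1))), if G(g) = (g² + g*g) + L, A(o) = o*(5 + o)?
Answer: I*√370963 ≈ 609.07*I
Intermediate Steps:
L = 4110 (L = -6*(-685) = 4110)
G(g) = 4110 + 2*g² (G(g) = (g² + g*g) + 4110 = (g² + g²) + 4110 = 2*g² + 4110 = 4110 + 2*g²)
√(-375145 + G(A(1))) = √(-375145 + (4110 + 2*(1*(5 + 1))²)) = √(-375145 + (4110 + 2*(1*6)²)) = √(-375145 + (4110 + 2*6²)) = √(-375145 + (4110 + 2*36)) = √(-375145 + (4110 + 72)) = √(-375145 + 4182) = √(-370963) = I*√370963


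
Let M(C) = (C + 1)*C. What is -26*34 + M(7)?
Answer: -828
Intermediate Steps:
M(C) = C*(1 + C) (M(C) = (1 + C)*C = C*(1 + C))
-26*34 + M(7) = -26*34 + 7*(1 + 7) = -884 + 7*8 = -884 + 56 = -828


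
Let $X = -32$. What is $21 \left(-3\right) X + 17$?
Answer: $2033$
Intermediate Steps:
$21 \left(-3\right) X + 17 = 21 \left(-3\right) \left(-32\right) + 17 = \left(-63\right) \left(-32\right) + 17 = 2016 + 17 = 2033$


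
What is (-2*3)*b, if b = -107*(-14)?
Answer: -8988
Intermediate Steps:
b = 1498
(-2*3)*b = -2*3*1498 = -6*1498 = -8988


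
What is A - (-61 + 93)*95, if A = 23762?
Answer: 20722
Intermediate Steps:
A - (-61 + 93)*95 = 23762 - (-61 + 93)*95 = 23762 - 32*95 = 23762 - 1*3040 = 23762 - 3040 = 20722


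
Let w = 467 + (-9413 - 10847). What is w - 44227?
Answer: -64020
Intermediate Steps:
w = -19793 (w = 467 - 20260 = -19793)
w - 44227 = -19793 - 44227 = -64020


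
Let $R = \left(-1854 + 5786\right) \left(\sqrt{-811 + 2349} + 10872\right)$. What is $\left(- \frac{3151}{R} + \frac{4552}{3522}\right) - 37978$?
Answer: $- \frac{3885200407903272487}{102304824476649} + \frac{3151 \sqrt{1538}}{464757862472} \approx -37977.0$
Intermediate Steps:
$R = 42748704 + 3932 \sqrt{1538}$ ($R = 3932 \left(\sqrt{1538} + 10872\right) = 3932 \left(10872 + \sqrt{1538}\right) = 42748704 + 3932 \sqrt{1538} \approx 4.2903 \cdot 10^{7}$)
$\left(- \frac{3151}{R} + \frac{4552}{3522}\right) - 37978 = \left(- \frac{3151}{42748704 + 3932 \sqrt{1538}} + \frac{4552}{3522}\right) - 37978 = \left(- \frac{3151}{42748704 + 3932 \sqrt{1538}} + 4552 \cdot \frac{1}{3522}\right) - 37978 = \left(- \frac{3151}{42748704 + 3932 \sqrt{1538}} + \frac{2276}{1761}\right) - 37978 = \left(\frac{2276}{1761} - \frac{3151}{42748704 + 3932 \sqrt{1538}}\right) - 37978 = - \frac{66876982}{1761} - \frac{3151}{42748704 + 3932 \sqrt{1538}}$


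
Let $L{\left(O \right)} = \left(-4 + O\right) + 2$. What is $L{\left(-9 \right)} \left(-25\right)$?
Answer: $275$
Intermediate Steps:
$L{\left(O \right)} = -2 + O$
$L{\left(-9 \right)} \left(-25\right) = \left(-2 - 9\right) \left(-25\right) = \left(-11\right) \left(-25\right) = 275$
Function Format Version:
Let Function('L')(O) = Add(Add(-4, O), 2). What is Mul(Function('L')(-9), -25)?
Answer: 275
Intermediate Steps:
Function('L')(O) = Add(-2, O)
Mul(Function('L')(-9), -25) = Mul(Add(-2, -9), -25) = Mul(-11, -25) = 275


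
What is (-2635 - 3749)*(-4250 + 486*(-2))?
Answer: 33337248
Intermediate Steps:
(-2635 - 3749)*(-4250 + 486*(-2)) = -6384*(-4250 - 972) = -6384*(-5222) = 33337248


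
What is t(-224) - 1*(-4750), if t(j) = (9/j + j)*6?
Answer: 381445/112 ≈ 3405.8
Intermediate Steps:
t(j) = 6*j + 54/j (t(j) = (j + 9/j)*6 = 6*j + 54/j)
t(-224) - 1*(-4750) = (6*(-224) + 54/(-224)) - 1*(-4750) = (-1344 + 54*(-1/224)) + 4750 = (-1344 - 27/112) + 4750 = -150555/112 + 4750 = 381445/112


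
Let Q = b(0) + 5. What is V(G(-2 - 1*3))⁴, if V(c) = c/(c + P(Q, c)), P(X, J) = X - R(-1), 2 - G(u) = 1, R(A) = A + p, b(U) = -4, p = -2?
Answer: 1/625 ≈ 0.0016000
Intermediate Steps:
R(A) = -2 + A (R(A) = A - 2 = -2 + A)
Q = 1 (Q = -4 + 5 = 1)
G(u) = 1 (G(u) = 2 - 1*1 = 2 - 1 = 1)
P(X, J) = 3 + X (P(X, J) = X - (-2 - 1) = X - 1*(-3) = X + 3 = 3 + X)
V(c) = c/(4 + c) (V(c) = c/(c + (3 + 1)) = c/(c + 4) = c/(4 + c))
V(G(-2 - 1*3))⁴ = (1/(4 + 1))⁴ = (1/5)⁴ = (1*(⅕))⁴ = (⅕)⁴ = 1/625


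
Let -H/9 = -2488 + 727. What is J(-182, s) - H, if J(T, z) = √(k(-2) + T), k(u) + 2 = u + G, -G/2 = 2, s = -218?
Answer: -15849 + I*√190 ≈ -15849.0 + 13.784*I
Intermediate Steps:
G = -4 (G = -2*2 = -4)
H = 15849 (H = -9*(-2488 + 727) = -9*(-1761) = 15849)
k(u) = -6 + u (k(u) = -2 + (u - 4) = -2 + (-4 + u) = -6 + u)
J(T, z) = √(-8 + T) (J(T, z) = √((-6 - 2) + T) = √(-8 + T))
J(-182, s) - H = √(-8 - 182) - 1*15849 = √(-190) - 15849 = I*√190 - 15849 = -15849 + I*√190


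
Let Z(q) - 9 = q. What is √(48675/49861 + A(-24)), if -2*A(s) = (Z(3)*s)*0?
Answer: 5*√97079367/49861 ≈ 0.98804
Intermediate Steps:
Z(q) = 9 + q
A(s) = 0 (A(s) = -(9 + 3)*s*0/2 = -12*s*0/2 = -½*0 = 0)
√(48675/49861 + A(-24)) = √(48675/49861 + 0) = √(48675/49861) = 5*√97079367/49861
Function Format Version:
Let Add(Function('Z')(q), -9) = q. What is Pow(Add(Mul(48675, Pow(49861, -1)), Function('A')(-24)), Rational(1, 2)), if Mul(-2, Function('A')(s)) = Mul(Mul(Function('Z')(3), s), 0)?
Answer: Mul(Rational(5, 49861), Pow(97079367, Rational(1, 2))) ≈ 0.98804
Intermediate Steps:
Function('Z')(q) = Add(9, q)
Function('A')(s) = 0 (Function('A')(s) = Mul(Rational(-1, 2), Mul(Mul(Add(9, 3), s), 0)) = Mul(Rational(-1, 2), Mul(Mul(12, s), 0)) = Mul(Rational(-1, 2), 0) = 0)
Pow(Add(Mul(48675, Pow(49861, -1)), Function('A')(-24)), Rational(1, 2)) = Pow(Add(Mul(48675, Pow(49861, -1)), 0), Rational(1, 2)) = Pow(Add(Mul(48675, Rational(1, 49861)), 0), Rational(1, 2)) = Pow(Add(Rational(48675, 49861), 0), Rational(1, 2)) = Pow(Rational(48675, 49861), Rational(1, 2)) = Mul(Rational(5, 49861), Pow(97079367, Rational(1, 2)))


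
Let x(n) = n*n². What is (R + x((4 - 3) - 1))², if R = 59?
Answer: 3481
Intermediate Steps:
x(n) = n³
(R + x((4 - 3) - 1))² = (59 + ((4 - 3) - 1)³)² = (59 + (1 - 1)³)² = (59 + 0³)² = (59 + 0)² = 59² = 3481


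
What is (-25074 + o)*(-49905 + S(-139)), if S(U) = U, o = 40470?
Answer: -770477424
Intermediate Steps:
(-25074 + o)*(-49905 + S(-139)) = (-25074 + 40470)*(-49905 - 139) = 15396*(-50044) = -770477424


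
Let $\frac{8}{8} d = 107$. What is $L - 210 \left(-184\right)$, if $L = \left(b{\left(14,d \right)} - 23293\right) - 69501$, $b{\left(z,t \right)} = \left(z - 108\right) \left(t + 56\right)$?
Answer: $-69476$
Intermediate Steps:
$d = 107$
$b{\left(z,t \right)} = \left(-108 + z\right) \left(56 + t\right)$
$L = -108116$ ($L = \left(\left(-6048 - 11556 + 56 \cdot 14 + 107 \cdot 14\right) - 23293\right) - 69501 = \left(\left(-6048 - 11556 + 784 + 1498\right) - 23293\right) - 69501 = \left(-15322 - 23293\right) - 69501 = -38615 - 69501 = -108116$)
$L - 210 \left(-184\right) = -108116 - 210 \left(-184\right) = -108116 - -38640 = -108116 + 38640 = -69476$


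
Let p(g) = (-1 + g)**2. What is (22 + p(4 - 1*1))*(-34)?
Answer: -884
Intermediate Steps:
(22 + p(4 - 1*1))*(-34) = (22 + (-1 + (4 - 1*1))**2)*(-34) = (22 + (-1 + (4 - 1))**2)*(-34) = (22 + (-1 + 3)**2)*(-34) = (22 + 2**2)*(-34) = (22 + 4)*(-34) = 26*(-34) = -884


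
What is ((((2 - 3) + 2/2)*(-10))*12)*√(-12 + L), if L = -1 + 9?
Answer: 0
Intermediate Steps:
L = 8
((((2 - 3) + 2/2)*(-10))*12)*√(-12 + L) = ((((2 - 3) + 2/2)*(-10))*12)*√(-12 + 8) = (((-1 + 2*(½))*(-10))*12)*√(-4) = (((-1 + 1)*(-10))*12)*(2*I) = ((0*(-10))*12)*(2*I) = (0*12)*(2*I) = 0*(2*I) = 0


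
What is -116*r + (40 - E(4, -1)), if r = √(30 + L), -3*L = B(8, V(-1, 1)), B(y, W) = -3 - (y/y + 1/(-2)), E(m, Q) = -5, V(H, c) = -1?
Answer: 45 - 58*√1122/3 ≈ -602.59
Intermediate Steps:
B(y, W) = -7/2 (B(y, W) = -3 - (1 + 1*(-½)) = -3 - (1 - ½) = -3 - 1*½ = -3 - ½ = -7/2)
L = 7/6 (L = -⅓*(-7/2) = 7/6 ≈ 1.1667)
r = √1122/6 (r = √(30 + 7/6) = √(187/6) = √1122/6 ≈ 5.5827)
-116*r + (40 - E(4, -1)) = -58*√1122/3 + (40 - 1*(-5)) = -58*√1122/3 + (40 + 5) = -58*√1122/3 + 45 = 45 - 58*√1122/3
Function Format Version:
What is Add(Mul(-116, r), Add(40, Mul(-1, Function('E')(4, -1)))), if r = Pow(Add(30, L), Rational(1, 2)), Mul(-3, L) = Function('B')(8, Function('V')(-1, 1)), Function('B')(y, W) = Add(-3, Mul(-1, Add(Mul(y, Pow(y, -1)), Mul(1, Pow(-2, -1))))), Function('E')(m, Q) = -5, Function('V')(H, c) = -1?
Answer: Add(45, Mul(Rational(-58, 3), Pow(1122, Rational(1, 2)))) ≈ -602.59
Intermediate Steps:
Function('B')(y, W) = Rational(-7, 2) (Function('B')(y, W) = Add(-3, Mul(-1, Add(1, Mul(1, Rational(-1, 2))))) = Add(-3, Mul(-1, Add(1, Rational(-1, 2)))) = Add(-3, Mul(-1, Rational(1, 2))) = Add(-3, Rational(-1, 2)) = Rational(-7, 2))
L = Rational(7, 6) (L = Mul(Rational(-1, 3), Rational(-7, 2)) = Rational(7, 6) ≈ 1.1667)
r = Mul(Rational(1, 6), Pow(1122, Rational(1, 2))) (r = Pow(Add(30, Rational(7, 6)), Rational(1, 2)) = Pow(Rational(187, 6), Rational(1, 2)) = Mul(Rational(1, 6), Pow(1122, Rational(1, 2))) ≈ 5.5827)
Add(Mul(-116, r), Add(40, Mul(-1, Function('E')(4, -1)))) = Add(Mul(-116, Mul(Rational(1, 6), Pow(1122, Rational(1, 2)))), Add(40, Mul(-1, -5))) = Add(Mul(Rational(-58, 3), Pow(1122, Rational(1, 2))), Add(40, 5)) = Add(Mul(Rational(-58, 3), Pow(1122, Rational(1, 2))), 45) = Add(45, Mul(Rational(-58, 3), Pow(1122, Rational(1, 2))))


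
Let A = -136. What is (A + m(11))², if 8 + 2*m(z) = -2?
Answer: 19881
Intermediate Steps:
m(z) = -5 (m(z) = -4 + (½)*(-2) = -4 - 1 = -5)
(A + m(11))² = (-136 - 5)² = (-141)² = 19881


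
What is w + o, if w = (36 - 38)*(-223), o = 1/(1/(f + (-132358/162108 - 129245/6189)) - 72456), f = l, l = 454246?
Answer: 2454444661379170278583/5503239321372231078 ≈ 446.00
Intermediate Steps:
f = 454246
o = -75952844782205/5503239321372231078 (o = 1/(1/(454246 + (-132358/162108 - 129245/6189)) - 72456) = 1/(1/(454246 + (-132358*1/162108 - 129245*1/6189)) - 72456) = 1/(1/(454246 + (-66179/81054 - 129245/6189)) - 72456) = 1/(1/(454246 - 3628468687/167214402) - 72456) = 1/(1/(75952844782205/167214402) - 72456) = 1/(167214402/75952844782205 - 72456) = 1/(-5503239321372231078/75952844782205) = -75952844782205/5503239321372231078 ≈ -1.3801e-5)
w = 446 (w = -2*(-223) = 446)
w + o = 446 - 75952844782205/5503239321372231078 = 2454444661379170278583/5503239321372231078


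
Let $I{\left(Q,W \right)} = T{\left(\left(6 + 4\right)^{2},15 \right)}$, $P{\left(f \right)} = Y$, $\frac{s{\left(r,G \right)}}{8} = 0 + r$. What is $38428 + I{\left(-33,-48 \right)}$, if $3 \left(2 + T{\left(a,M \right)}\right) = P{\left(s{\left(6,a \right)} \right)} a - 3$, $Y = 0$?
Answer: $38425$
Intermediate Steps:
$s{\left(r,G \right)} = 8 r$ ($s{\left(r,G \right)} = 8 \left(0 + r\right) = 8 r$)
$P{\left(f \right)} = 0$
$T{\left(a,M \right)} = -3$ ($T{\left(a,M \right)} = -2 + \frac{0 a - 3}{3} = -2 + \frac{0 - 3}{3} = -2 + \frac{1}{3} \left(-3\right) = -2 - 1 = -3$)
$I{\left(Q,W \right)} = -3$
$38428 + I{\left(-33,-48 \right)} = 38428 - 3 = 38425$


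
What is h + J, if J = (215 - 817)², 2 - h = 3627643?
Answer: -3265237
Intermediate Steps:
h = -3627641 (h = 2 - 1*3627643 = 2 - 3627643 = -3627641)
J = 362404 (J = (-602)² = 362404)
h + J = -3627641 + 362404 = -3265237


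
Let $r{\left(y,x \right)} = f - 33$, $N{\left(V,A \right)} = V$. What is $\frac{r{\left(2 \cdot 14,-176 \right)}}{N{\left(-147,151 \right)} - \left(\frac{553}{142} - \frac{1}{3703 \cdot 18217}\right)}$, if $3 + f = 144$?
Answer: $- \frac{344843000712}{481804315045} \approx -0.71573$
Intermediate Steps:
$f = 141$ ($f = -3 + 144 = 141$)
$r{\left(y,x \right)} = 108$ ($r{\left(y,x \right)} = 141 - 33 = 108$)
$\frac{r{\left(2 \cdot 14,-176 \right)}}{N{\left(-147,151 \right)} - \left(\frac{553}{142} - \frac{1}{3703 \cdot 18217}\right)} = \frac{108}{-147 - \left(\frac{553}{142} - \frac{1}{3703 \cdot 18217}\right)} = \frac{108}{-147 + \left(\frac{1}{3703} \cdot \frac{1}{18217} - \frac{553}{142}\right)} = \frac{108}{-147 + \left(\frac{1}{67457551} - \frac{553}{142}\right)} = \frac{108}{-147 - \frac{37304025561}{9578972242}} = \frac{108}{- \frac{1445412945135}{9578972242}} = 108 \left(- \frac{9578972242}{1445412945135}\right) = - \frac{344843000712}{481804315045}$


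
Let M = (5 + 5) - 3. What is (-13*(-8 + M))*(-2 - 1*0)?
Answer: -26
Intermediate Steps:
M = 7 (M = 10 - 3 = 7)
(-13*(-8 + M))*(-2 - 1*0) = (-13*(-8 + 7))*(-2 - 1*0) = (-13*(-1))*(-2 + 0) = 13*(-2) = -26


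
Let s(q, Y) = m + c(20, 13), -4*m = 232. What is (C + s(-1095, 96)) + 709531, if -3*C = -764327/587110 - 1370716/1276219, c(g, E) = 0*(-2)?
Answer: 531595187683290361/749280937090 ≈ 7.0947e+5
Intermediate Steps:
m = -58 (m = -1/4*232 = -58)
c(g, E) = 0
s(q, Y) = -58 (s(q, Y) = -58 + 0 = -58)
C = 593403236791/749280937090 (C = -(-764327/587110 - 1370716/1276219)/3 = -1/3*(-1780209710373/749280937090) = 593403236791/749280937090 ≈ 0.79196)
(C + s(-1095, 96)) + 709531 = (593403236791/749280937090 - 58) + 709531 = -42864891114429/749280937090 + 709531 = 531595187683290361/749280937090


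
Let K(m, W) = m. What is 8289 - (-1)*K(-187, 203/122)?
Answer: 8102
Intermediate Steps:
8289 - (-1)*K(-187, 203/122) = 8289 - (-1)*(-187) = 8289 - 1*187 = 8289 - 187 = 8102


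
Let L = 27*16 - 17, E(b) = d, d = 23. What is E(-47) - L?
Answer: -392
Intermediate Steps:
E(b) = 23
L = 415 (L = 432 - 17 = 415)
E(-47) - L = 23 - 1*415 = 23 - 415 = -392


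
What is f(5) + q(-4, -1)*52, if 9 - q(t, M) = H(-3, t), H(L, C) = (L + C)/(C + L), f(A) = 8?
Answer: 424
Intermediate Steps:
H(L, C) = 1 (H(L, C) = (C + L)/(C + L) = 1)
q(t, M) = 8 (q(t, M) = 9 - 1*1 = 9 - 1 = 8)
f(5) + q(-4, -1)*52 = 8 + 8*52 = 8 + 416 = 424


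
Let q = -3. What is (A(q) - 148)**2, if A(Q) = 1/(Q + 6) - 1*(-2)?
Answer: 190969/9 ≈ 21219.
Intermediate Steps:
A(Q) = 2 + 1/(6 + Q) (A(Q) = 1/(6 + Q) + 2 = 2 + 1/(6 + Q))
(A(q) - 148)**2 = ((13 + 2*(-3))/(6 - 3) - 148)**2 = ((13 - 6)/3 - 148)**2 = ((1/3)*7 - 148)**2 = (7/3 - 148)**2 = (-437/3)**2 = 190969/9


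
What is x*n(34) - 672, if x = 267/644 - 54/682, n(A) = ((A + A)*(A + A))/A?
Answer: -34389066/54901 ≈ -626.38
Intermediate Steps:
n(A) = 4*A (n(A) = ((2*A)*(2*A))/A = (4*A²)/A = 4*A)
x = 73659/219604 (x = 267*(1/644) - 54*1/682 = 267/644 - 27/341 = 73659/219604 ≈ 0.33542)
x*n(34) - 672 = 73659*(4*34)/219604 - 672 = (73659/219604)*136 - 672 = 2504406/54901 - 672 = -34389066/54901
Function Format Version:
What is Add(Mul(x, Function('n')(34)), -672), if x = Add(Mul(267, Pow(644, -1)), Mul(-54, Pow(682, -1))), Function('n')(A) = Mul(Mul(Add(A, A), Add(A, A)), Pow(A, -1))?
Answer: Rational(-34389066, 54901) ≈ -626.38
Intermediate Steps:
Function('n')(A) = Mul(4, A) (Function('n')(A) = Mul(Mul(Mul(2, A), Mul(2, A)), Pow(A, -1)) = Mul(Mul(4, Pow(A, 2)), Pow(A, -1)) = Mul(4, A))
x = Rational(73659, 219604) (x = Add(Mul(267, Rational(1, 644)), Mul(-54, Rational(1, 682))) = Add(Rational(267, 644), Rational(-27, 341)) = Rational(73659, 219604) ≈ 0.33542)
Add(Mul(x, Function('n')(34)), -672) = Add(Mul(Rational(73659, 219604), Mul(4, 34)), -672) = Add(Mul(Rational(73659, 219604), 136), -672) = Add(Rational(2504406, 54901), -672) = Rational(-34389066, 54901)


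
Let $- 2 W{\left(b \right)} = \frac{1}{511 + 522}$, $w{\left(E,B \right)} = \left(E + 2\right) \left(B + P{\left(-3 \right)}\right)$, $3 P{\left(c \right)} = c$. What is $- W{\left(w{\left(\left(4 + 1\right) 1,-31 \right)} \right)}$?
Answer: $\frac{1}{2066} \approx 0.00048403$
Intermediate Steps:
$P{\left(c \right)} = \frac{c}{3}$
$w{\left(E,B \right)} = \left(-1 + B\right) \left(2 + E\right)$ ($w{\left(E,B \right)} = \left(E + 2\right) \left(B + \frac{1}{3} \left(-3\right)\right) = \left(2 + E\right) \left(B - 1\right) = \left(2 + E\right) \left(-1 + B\right) = \left(-1 + B\right) \left(2 + E\right)$)
$W{\left(b \right)} = - \frac{1}{2066}$ ($W{\left(b \right)} = - \frac{1}{2 \left(511 + 522\right)} = - \frac{1}{2 \cdot 1033} = \left(- \frac{1}{2}\right) \frac{1}{1033} = - \frac{1}{2066}$)
$- W{\left(w{\left(\left(4 + 1\right) 1,-31 \right)} \right)} = \left(-1\right) \left(- \frac{1}{2066}\right) = \frac{1}{2066}$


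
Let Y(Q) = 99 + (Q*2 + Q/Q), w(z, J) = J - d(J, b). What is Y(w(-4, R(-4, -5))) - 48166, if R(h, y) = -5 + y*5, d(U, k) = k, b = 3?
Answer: -48132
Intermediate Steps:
R(h, y) = -5 + 5*y
w(z, J) = -3 + J (w(z, J) = J - 1*3 = J - 3 = -3 + J)
Y(Q) = 100 + 2*Q (Y(Q) = 99 + (2*Q + 1) = 99 + (1 + 2*Q) = 100 + 2*Q)
Y(w(-4, R(-4, -5))) - 48166 = (100 + 2*(-3 + (-5 + 5*(-5)))) - 48166 = (100 + 2*(-3 + (-5 - 25))) - 48166 = (100 + 2*(-3 - 30)) - 48166 = (100 + 2*(-33)) - 48166 = (100 - 66) - 48166 = 34 - 48166 = -48132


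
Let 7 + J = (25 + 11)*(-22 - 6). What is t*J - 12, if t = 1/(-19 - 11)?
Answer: 131/6 ≈ 21.833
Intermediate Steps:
t = -1/30 (t = 1/(-30) = -1/30 ≈ -0.033333)
J = -1015 (J = -7 + (25 + 11)*(-22 - 6) = -7 + 36*(-28) = -7 - 1008 = -1015)
t*J - 12 = -1/30*(-1015) - 12 = 203/6 - 12 = 131/6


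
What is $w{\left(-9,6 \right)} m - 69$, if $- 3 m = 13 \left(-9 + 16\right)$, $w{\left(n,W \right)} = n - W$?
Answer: $386$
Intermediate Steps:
$m = - \frac{91}{3}$ ($m = - \frac{13 \left(-9 + 16\right)}{3} = - \frac{13 \cdot 7}{3} = \left(- \frac{1}{3}\right) 91 = - \frac{91}{3} \approx -30.333$)
$w{\left(-9,6 \right)} m - 69 = \left(-9 - 6\right) \left(- \frac{91}{3}\right) - 69 = \left(-15\right) \left(- \frac{91}{3}\right) - 69 = 455 - 69 = 386$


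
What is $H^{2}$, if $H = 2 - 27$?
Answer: $625$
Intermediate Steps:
$H = -25$ ($H = 2 - 27 = -25$)
$H^{2} = \left(-25\right)^{2} = 625$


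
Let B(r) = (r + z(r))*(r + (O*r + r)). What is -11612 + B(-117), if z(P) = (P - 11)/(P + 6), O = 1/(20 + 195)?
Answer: 123773471/7955 ≈ 15559.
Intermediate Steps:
O = 1/215 ≈ 0.0046512
z(P) = (-11 + P)/(6 + P)
B(r) = 431*r*(r + (-11 + r)/(6 + r))/215 (B(r) = (r + (-11 + r)/(6 + r))*(r + (r/215 + r)) = (r + (-11 + r)/(6 + r))*(r + 216*r/215) = (r + (-11 + r)/(6 + r))*(431*r/215) = 431*r*(r + (-11 + r)/(6 + r))/215)
-11612 + B(-117) = -11612 + (431/215)*(-117)*(-11 - 117 - 117*(6 - 117))/(6 - 117) = -11612 + (431/215)*(-117)*(-11 - 117 - 117*(-111))/(-111) = -11612 + (431/215)*(-117)*(-1/111)*(-11 - 117 + 12987) = -11612 + (431/215)*(-117)*(-1/111)*12859 = -11612 + 216146931/7955 = 123773471/7955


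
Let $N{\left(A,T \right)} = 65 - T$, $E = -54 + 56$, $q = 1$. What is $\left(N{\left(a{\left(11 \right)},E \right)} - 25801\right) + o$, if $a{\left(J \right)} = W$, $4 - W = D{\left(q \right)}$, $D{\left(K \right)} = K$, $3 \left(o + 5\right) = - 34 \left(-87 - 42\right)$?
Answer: $-24281$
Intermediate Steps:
$o = 1457$ ($o = -5 + \frac{\left(-34\right) \left(-87 - 42\right)}{3} = -5 + \frac{\left(-34\right) \left(-129\right)}{3} = -5 + \frac{1}{3} \cdot 4386 = -5 + 1462 = 1457$)
$W = 3$ ($W = 4 - 1 = 3$)
$E = 2$
$a{\left(J \right)} = 3$
$\left(N{\left(a{\left(11 \right)},E \right)} - 25801\right) + o = \left(\left(65 - 2\right) - 25801\right) + 1457 = \left(63 - 25801\right) + 1457 = -25738 + 1457 = -24281$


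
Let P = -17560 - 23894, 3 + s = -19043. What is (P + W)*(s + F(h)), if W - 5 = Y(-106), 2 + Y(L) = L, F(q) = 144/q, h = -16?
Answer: 791868635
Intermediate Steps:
s = -19046 (s = -3 - 19043 = -19046)
Y(L) = -2 + L
W = -103 (W = 5 + (-2 - 106) = 5 - 108 = -103)
P = -41454
(P + W)*(s + F(h)) = (-41454 - 103)*(-19046 + 144/(-16)) = -41557*(-19046 + 144*(-1/16)) = -41557*(-19046 - 9) = -41557*(-19055) = 791868635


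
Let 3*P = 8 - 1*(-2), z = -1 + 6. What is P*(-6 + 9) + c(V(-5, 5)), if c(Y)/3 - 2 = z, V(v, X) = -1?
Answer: 31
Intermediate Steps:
z = 5
P = 10/3 (P = (8 - 1*(-2))/3 = (8 + 2)/3 = (1/3)*10 = 10/3 ≈ 3.3333)
c(Y) = 21 (c(Y) = 6 + 3*5 = 6 + 15 = 21)
P*(-6 + 9) + c(V(-5, 5)) = 10*(-6 + 9)/3 + 21 = (10/3)*3 + 21 = 10 + 21 = 31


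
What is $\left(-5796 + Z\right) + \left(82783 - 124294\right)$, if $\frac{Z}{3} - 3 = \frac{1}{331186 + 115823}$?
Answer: $- \frac{7047543893}{149003} \approx -47298.0$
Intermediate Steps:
$Z = \frac{1341028}{149003}$ ($Z = 9 + \frac{3}{331186 + 115823} = 9 + \frac{3}{447009} = 9 + 3 \cdot \frac{1}{447009} = 9 + \frac{1}{149003} = \frac{1341028}{149003} \approx 9.0$)
$\left(-5796 + Z\right) + \left(82783 - 124294\right) = \left(-5796 + \frac{1341028}{149003}\right) + \left(82783 - 124294\right) = - \frac{862280360}{149003} - 41511 = - \frac{7047543893}{149003}$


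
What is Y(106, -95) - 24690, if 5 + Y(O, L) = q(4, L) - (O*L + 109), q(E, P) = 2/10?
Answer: -73669/5 ≈ -14734.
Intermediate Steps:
q(E, P) = ⅕ (q(E, P) = 2*(⅒) = ⅕)
Y(O, L) = -569/5 - L*O (Y(O, L) = -5 + (⅕ - (O*L + 109)) = -5 + (⅕ - (L*O + 109)) = -5 + (⅕ - (109 + L*O)) = -5 + (⅕ + (-109 - L*O)) = -5 + (-544/5 - L*O) = -569/5 - L*O)
Y(106, -95) - 24690 = (-569/5 - 1*(-95)*106) - 24690 = (-569/5 + 10070) - 24690 = 49781/5 - 24690 = -73669/5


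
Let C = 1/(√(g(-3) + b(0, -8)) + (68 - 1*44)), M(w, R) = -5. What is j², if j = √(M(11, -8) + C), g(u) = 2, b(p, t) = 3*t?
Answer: (-5*√22 + 119*I)/(√22 - 24*I) ≈ -4.9599 - 0.0078435*I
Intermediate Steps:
C = 1/(24 + I*√22) (C = 1/(√(2 + 3*(-8)) + (68 - 1*44)) = 1/(√(2 - 24) + (68 - 44)) = 1/(√(-22) + 24) = 1/(I*√22 + 24) = 1/(24 + I*√22) ≈ 0.040134 - 0.0078435*I)
j = √(-1483/299 - I*√22/598) (j = √(-5 + (12/299 - I*√22/598)) = √(-1483/299 - I*√22/598) ≈ 0.00176 - 2.2271*I)
j² = (√((-119 - 5*I*√22)/(24 + I*√22)))² = (-119 - 5*I*√22)/(24 + I*√22)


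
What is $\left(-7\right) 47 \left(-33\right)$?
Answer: $10857$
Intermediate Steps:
$\left(-7\right) 47 \left(-33\right) = \left(-329\right) \left(-33\right) = 10857$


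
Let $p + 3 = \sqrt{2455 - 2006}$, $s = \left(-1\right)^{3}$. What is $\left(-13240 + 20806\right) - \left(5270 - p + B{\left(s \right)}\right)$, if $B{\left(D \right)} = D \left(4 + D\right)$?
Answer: $2296 + \sqrt{449} \approx 2317.2$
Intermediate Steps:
$s = -1$
$p = -3 + \sqrt{449}$ ($p = -3 + \sqrt{2455 - 2006} = -3 + \sqrt{449} \approx 18.19$)
$\left(-13240 + 20806\right) - \left(5270 - p + B{\left(s \right)}\right) = \left(-13240 + 20806\right) - \left(5273 - \sqrt{449} - \left(4 - 1\right)\right) = 7566 - \left(5273 - 3 - \sqrt{449}\right) = 7566 - \left(5270 - \sqrt{449}\right) = 2296 + \sqrt{449}$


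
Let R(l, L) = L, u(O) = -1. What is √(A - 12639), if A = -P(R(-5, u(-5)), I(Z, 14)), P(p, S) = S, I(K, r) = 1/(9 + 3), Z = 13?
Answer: I*√455007/6 ≈ 112.42*I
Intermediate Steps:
I(K, r) = 1/12
A = -1/12 (A = -1*1/12 = -1/12 ≈ -0.083333)
√(A - 12639) = √(-1/12 - 12639) = √(-151669/12) = I*√455007/6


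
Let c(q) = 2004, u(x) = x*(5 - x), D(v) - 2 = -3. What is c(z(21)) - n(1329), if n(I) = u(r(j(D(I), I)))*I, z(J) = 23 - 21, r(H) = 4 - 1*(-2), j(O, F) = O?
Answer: 9978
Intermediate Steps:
D(v) = -1 (D(v) = 2 - 3 = -1)
r(H) = 6 (r(H) = 4 + 2 = 6)
z(J) = 2
n(I) = -6*I (n(I) = (6*(5 - 1*6))*I = (6*(5 - 6))*I = (6*(-1))*I = -6*I)
c(z(21)) - n(1329) = 2004 - (-6)*1329 = 2004 - 1*(-7974) = 2004 + 7974 = 9978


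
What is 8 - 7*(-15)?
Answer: 113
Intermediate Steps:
8 - 7*(-15) = 8 + 105 = 113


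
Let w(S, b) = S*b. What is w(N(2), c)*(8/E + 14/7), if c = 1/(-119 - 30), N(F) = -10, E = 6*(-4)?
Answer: 50/447 ≈ 0.11186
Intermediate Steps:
E = -24
c = -1/149 (c = 1/(-149) = -1/149 ≈ -0.0067114)
w(N(2), c)*(8/E + 14/7) = (-10*(-1/149))*(8/(-24) + 14/7) = 10*(8*(-1/24) + 14*(1/7))/149 = 10*(-1/3 + 2)/149 = (10/149)*(5/3) = 50/447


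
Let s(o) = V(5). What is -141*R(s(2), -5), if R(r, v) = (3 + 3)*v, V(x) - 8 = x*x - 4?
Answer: 4230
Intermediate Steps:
V(x) = 4 + x² (V(x) = 8 + (x*x - 4) = 8 + (x² - 4) = 8 + (-4 + x²) = 4 + x²)
s(o) = 29 (s(o) = 4 + 5² = 4 + 25 = 29)
R(r, v) = 6*v
-141*R(s(2), -5) = -846*(-5) = -141*(-30) = 4230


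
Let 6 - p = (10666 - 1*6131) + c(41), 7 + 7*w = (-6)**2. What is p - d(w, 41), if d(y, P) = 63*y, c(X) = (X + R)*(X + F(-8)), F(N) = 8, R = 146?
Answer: -13953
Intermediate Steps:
w = 29/7 (w = -1 + (1/7)*(-6)**2 = -1 + (1/7)*36 = -1 + 36/7 = 29/7 ≈ 4.1429)
c(X) = (8 + X)*(146 + X) (c(X) = (X + 146)*(X + 8) = (146 + X)*(8 + X) = (8 + X)*(146 + X))
p = -13692 (p = 6 - ((10666 - 1*6131) + (1168 + 41**2 + 154*41)) = 6 - ((10666 - 6131) + (1168 + 1681 + 6314)) = 6 - (4535 + 9163) = 6 - 1*13698 = 6 - 13698 = -13692)
p - d(w, 41) = -13692 - 63*29/7 = -13692 - 1*261 = -13692 - 261 = -13953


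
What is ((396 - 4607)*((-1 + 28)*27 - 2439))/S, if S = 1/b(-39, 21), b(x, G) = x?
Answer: -280831590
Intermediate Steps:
S = -1/39 (S = 1/(-39) = -1/39 ≈ -0.025641)
((396 - 4607)*((-1 + 28)*27 - 2439))/S = ((396 - 4607)*((-1 + 28)*27 - 2439))/(-1/39) = -4211*(27*27 - 2439)*(-39) = -4211*(729 - 2439)*(-39) = -4211*(-1710)*(-39) = 7200810*(-39) = -280831590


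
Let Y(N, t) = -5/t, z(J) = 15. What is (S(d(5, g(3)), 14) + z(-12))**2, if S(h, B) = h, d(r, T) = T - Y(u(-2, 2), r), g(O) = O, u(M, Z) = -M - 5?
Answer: 361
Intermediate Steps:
u(M, Z) = -5 - M
d(r, T) = T + 5/r (d(r, T) = T - (-5)/r = T + 5/r)
(S(d(5, g(3)), 14) + z(-12))**2 = ((3 + 5/5) + 15)**2 = ((3 + 5*(1/5)) + 15)**2 = ((3 + 1) + 15)**2 = (4 + 15)**2 = 19**2 = 361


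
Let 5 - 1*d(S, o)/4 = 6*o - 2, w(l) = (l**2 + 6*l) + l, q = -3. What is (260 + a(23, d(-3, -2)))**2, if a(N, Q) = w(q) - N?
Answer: 50625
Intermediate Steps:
w(l) = l**2 + 7*l
d(S, o) = 28 - 24*o (d(S, o) = 20 - 4*(6*o - 2) = 20 - 4*(-2 + 6*o) = 20 + (8 - 24*o) = 28 - 24*o)
a(N, Q) = -12 - N (a(N, Q) = -3*(7 - 3) - N = -3*4 - N = -12 - N)
(260 + a(23, d(-3, -2)))**2 = (260 + (-12 - 1*23))**2 = (260 + (-12 - 23))**2 = (260 - 35)**2 = 225**2 = 50625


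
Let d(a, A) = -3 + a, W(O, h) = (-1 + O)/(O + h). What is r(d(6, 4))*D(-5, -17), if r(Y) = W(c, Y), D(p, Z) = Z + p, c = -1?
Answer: 22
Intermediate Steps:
W(O, h) = (-1 + O)/(O + h)
r(Y) = -2/(-1 + Y) (r(Y) = (-1 - 1)/(-1 + Y) = -2/(-1 + Y))
r(d(6, 4))*D(-5, -17) = (-2/(-1 + (-3 + 6)))*(-17 - 5) = -2/(-1 + 3)*(-22) = -2/2*(-22) = -2*1/2*(-22) = -1*(-22) = 22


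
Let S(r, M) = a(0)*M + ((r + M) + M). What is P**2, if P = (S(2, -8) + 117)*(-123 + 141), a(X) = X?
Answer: 3437316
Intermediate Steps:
S(r, M) = r + 2*M (S(r, M) = 0*M + ((r + M) + M) = 0 + ((M + r) + M) = 0 + (r + 2*M) = r + 2*M)
P = 1854 (P = ((2 + 2*(-8)) + 117)*(-123 + 141) = ((2 - 16) + 117)*18 = (-14 + 117)*18 = 103*18 = 1854)
P**2 = 1854**2 = 3437316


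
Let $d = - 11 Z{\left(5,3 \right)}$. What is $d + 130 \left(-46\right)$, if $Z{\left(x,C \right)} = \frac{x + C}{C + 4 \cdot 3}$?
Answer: $- \frac{89788}{15} \approx -5985.9$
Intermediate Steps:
$Z{\left(x,C \right)} = \frac{C + x}{12 + C}$ ($Z{\left(x,C \right)} = \frac{C + x}{C + 12} = \frac{C + x}{12 + C}$)
$d = - \frac{88}{15}$ ($d = - 11 \frac{3 + 5}{12 + 3} = - 11 \cdot \frac{1}{15} \cdot 8 = \left(-11\right) \frac{8}{15} = - \frac{88}{15} \approx -5.8667$)
$d + 130 \left(-46\right) = - \frac{88}{15} + 130 \left(-46\right) = - \frac{88}{15} - 5980 = - \frac{89788}{15}$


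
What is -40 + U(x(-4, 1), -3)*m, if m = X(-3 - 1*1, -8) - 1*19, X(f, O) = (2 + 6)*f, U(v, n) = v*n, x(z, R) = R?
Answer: 113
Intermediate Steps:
U(v, n) = n*v
X(f, O) = 8*f
m = -51 (m = 8*(-3 - 1*1) - 1*19 = 8*(-3 - 1) - 19 = 8*(-4) - 19 = -32 - 19 = -51)
-40 + U(x(-4, 1), -3)*m = -40 - 3*1*(-51) = -40 - 3*(-51) = -40 + 153 = 113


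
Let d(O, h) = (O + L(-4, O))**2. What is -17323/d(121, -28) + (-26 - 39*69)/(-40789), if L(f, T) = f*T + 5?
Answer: -358366259/5227681396 ≈ -0.068552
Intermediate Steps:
L(f, T) = 5 + T*f (L(f, T) = T*f + 5 = 5 + T*f)
d(O, h) = (5 - 3*O)**2 (d(O, h) = (O + (5 + O*(-4)))**2 = (O + (5 - 4*O))**2 = (5 - 3*O)**2)
-17323/d(121, -28) + (-26 - 39*69)/(-40789) = -17323/(5 - 3*121)**2 + (-26 - 39*69)/(-40789) = -17323/(5 - 363)**2 + (-26 - 2691)*(-1/40789) = -17323/((-358)**2) - 2717*(-1/40789) = -17323/128164 + 2717/40789 = -358366259/5227681396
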